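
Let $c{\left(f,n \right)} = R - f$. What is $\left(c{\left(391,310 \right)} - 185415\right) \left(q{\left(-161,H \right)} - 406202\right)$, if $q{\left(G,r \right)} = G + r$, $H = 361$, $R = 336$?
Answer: $75301190940$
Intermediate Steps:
$c{\left(f,n \right)} = 336 - f$
$\left(c{\left(391,310 \right)} - 185415\right) \left(q{\left(-161,H \right)} - 406202\right) = \left(\left(336 - 391\right) - 185415\right) \left(\left(-161 + 361\right) - 406202\right) = \left(\left(336 - 391\right) - 185415\right) \left(200 - 406202\right) = \left(-55 - 185415\right) \left(-406002\right) = \left(-185470\right) \left(-406002\right) = 75301190940$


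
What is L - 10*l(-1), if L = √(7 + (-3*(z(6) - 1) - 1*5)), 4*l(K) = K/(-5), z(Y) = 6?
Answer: -½ + I*√13 ≈ -0.5 + 3.6056*I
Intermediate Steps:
l(K) = -K/20 (l(K) = (K/(-5))/4 = (K*(-⅕))/4 = (-K/5)/4 = -K/20)
L = I*√13 (L = √(7 + (-3*(6 - 1) - 1*5)) = √(7 + (-3*5 - 5)) = √(7 + (-15 - 5)) = √(7 - 20) = √(-13) = I*√13 ≈ 3.6056*I)
L - 10*l(-1) = I*√13 - (-1)*(-1)/2 = I*√13 - 10*1/20 = I*√13 - ½ = -½ + I*√13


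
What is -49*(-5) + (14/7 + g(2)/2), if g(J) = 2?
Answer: 248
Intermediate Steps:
-49*(-5) + (14/7 + g(2)/2) = -49*(-5) + (14/7 + 2/2) = 245 + (14*(1/7) + 2*(1/2)) = 245 + (2 + 1) = 245 + 3 = 248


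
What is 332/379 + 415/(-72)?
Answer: -133381/27288 ≈ -4.8879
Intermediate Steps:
332/379 + 415/(-72) = 332*(1/379) + 415*(-1/72) = 332/379 - 415/72 = -133381/27288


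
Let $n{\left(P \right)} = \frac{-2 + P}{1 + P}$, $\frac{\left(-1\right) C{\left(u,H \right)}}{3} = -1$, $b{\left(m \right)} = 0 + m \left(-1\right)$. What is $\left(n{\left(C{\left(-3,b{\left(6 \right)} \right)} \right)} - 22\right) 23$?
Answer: $- \frac{2001}{4} \approx -500.25$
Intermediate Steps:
$b{\left(m \right)} = - m$ ($b{\left(m \right)} = 0 - m = - m$)
$C{\left(u,H \right)} = 3$ ($C{\left(u,H \right)} = \left(-3\right) \left(-1\right) = 3$)
$n{\left(P \right)} = \frac{-2 + P}{1 + P}$
$\left(n{\left(C{\left(-3,b{\left(6 \right)} \right)} \right)} - 22\right) 23 = \left(\frac{-2 + 3}{1 + 3} - 22\right) 23 = \left(\frac{1}{4} \cdot 1 - 22\right) 23 = \left(\frac{1}{4} - 22\right) 23 = \left(- \frac{87}{4}\right) 23 = - \frac{2001}{4}$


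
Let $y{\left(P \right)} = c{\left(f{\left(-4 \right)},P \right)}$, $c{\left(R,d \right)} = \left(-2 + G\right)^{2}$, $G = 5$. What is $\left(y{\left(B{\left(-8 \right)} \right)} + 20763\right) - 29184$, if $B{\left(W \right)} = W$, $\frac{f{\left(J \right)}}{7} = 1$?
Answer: $-8412$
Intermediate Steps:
$f{\left(J \right)} = 7$ ($f{\left(J \right)} = 7 \cdot 1 = 7$)
$c{\left(R,d \right)} = 9$ ($c{\left(R,d \right)} = \left(-2 + 5\right)^{2} = 3^{2} = 9$)
$y{\left(P \right)} = 9$
$\left(y{\left(B{\left(-8 \right)} \right)} + 20763\right) - 29184 = \left(9 + 20763\right) - 29184 = 20772 - 29184 = -8412$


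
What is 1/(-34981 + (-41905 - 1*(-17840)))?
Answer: -1/59046 ≈ -1.6936e-5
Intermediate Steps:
1/(-34981 + (-41905 - 1*(-17840))) = 1/(-34981 + (-41905 + 17840)) = 1/(-34981 - 24065) = 1/(-59046) = -1/59046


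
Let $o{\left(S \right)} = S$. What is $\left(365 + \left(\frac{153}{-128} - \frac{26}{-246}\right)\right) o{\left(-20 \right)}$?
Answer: $- \frac{28647025}{3936} \approx -7278.2$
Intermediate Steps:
$\left(365 + \left(\frac{153}{-128} - \frac{26}{-246}\right)\right) o{\left(-20 \right)} = \left(365 + \left(\frac{153}{-128} - \frac{26}{-246}\right)\right) \left(-20\right) = \left(365 + \left(153 \left(- \frac{1}{128}\right) - - \frac{13}{123}\right)\right) \left(-20\right) = \left(365 + \left(- \frac{153}{128} + \frac{13}{123}\right)\right) \left(-20\right) = \left(365 - \frac{17155}{15744}\right) \left(-20\right) = \frac{5729405}{15744} \left(-20\right) = - \frac{28647025}{3936}$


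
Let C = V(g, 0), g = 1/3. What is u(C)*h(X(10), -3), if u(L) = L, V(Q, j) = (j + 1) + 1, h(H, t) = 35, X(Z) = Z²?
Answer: 70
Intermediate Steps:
g = ⅓ ≈ 0.33333
V(Q, j) = 2 + j (V(Q, j) = (1 + j) + 1 = 2 + j)
C = 2 (C = 2 + 0 = 2)
u(C)*h(X(10), -3) = 2*35 = 70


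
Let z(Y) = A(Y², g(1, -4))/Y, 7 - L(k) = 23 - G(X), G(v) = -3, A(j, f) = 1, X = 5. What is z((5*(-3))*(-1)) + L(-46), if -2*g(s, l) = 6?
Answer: -284/15 ≈ -18.933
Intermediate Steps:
g(s, l) = -3 (g(s, l) = -½*6 = -3)
L(k) = -19 (L(k) = 7 - (23 - 1*(-3)) = 7 - (23 + 3) = 7 - 1*26 = 7 - 26 = -19)
z(Y) = 1/Y
z((5*(-3))*(-1)) + L(-46) = 1/((5*(-3))*(-1)) - 19 = 1/(-15*(-1)) - 19 = 1/15 - 19 = -284/15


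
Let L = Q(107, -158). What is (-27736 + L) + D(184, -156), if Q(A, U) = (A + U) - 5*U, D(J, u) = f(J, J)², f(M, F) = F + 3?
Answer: 7972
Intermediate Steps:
f(M, F) = 3 + F
D(J, u) = (3 + J)²
Q(A, U) = A - 4*U
L = 739 (L = 107 - 4*(-158) = 107 + 632 = 739)
(-27736 + L) + D(184, -156) = (-27736 + 739) + (3 + 184)² = -26997 + 187² = -26997 + 34969 = 7972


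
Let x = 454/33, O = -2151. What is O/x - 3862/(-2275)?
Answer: -159732977/1032850 ≈ -154.65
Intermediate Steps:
x = 454/33 (x = 454*(1/33) = 454/33 ≈ 13.758)
O/x - 3862/(-2275) = -2151/454/33 - 3862/(-2275) = -2151*33/454 - 3862*(-1/2275) = -70983/454 + 3862/2275 = -159732977/1032850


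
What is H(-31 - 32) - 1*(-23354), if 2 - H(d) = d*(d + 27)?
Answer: 21088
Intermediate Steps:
H(d) = 2 - d*(27 + d) (H(d) = 2 - d*(d + 27) = 2 - d*(27 + d))
H(-31 - 32) - 1*(-23354) = (2 - (-31 - 32)² - 27*(-31 - 32)) - 1*(-23354) = (2 - 1*(-63)² - 27*(-63)) + 23354 = (2 - 1*3969 + 1701) + 23354 = (2 - 3969 + 1701) + 23354 = -2266 + 23354 = 21088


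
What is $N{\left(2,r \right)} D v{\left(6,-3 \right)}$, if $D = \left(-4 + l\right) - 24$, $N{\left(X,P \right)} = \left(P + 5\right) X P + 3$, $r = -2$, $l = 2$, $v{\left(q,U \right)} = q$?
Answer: $1404$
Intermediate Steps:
$N{\left(X,P \right)} = 3 + P X \left(5 + P\right)$ ($N{\left(X,P \right)} = \left(5 + P\right) X P + 3 = X \left(5 + P\right) P + 3 = P X \left(5 + P\right) + 3 = 3 + P X \left(5 + P\right)$)
$D = -26$ ($D = \left(-4 + 2\right) - 24 = -2 - 24 = -26$)
$N{\left(2,r \right)} D v{\left(6,-3 \right)} = \left(3 + 2 \left(-2\right)^{2} + 5 \left(-2\right) 2\right) \left(-26\right) 6 = \left(3 + 2 \cdot 4 - 20\right) \left(-26\right) 6 = \left(3 + 8 - 20\right) \left(-26\right) 6 = \left(-9\right) \left(-26\right) 6 = 234 \cdot 6 = 1404$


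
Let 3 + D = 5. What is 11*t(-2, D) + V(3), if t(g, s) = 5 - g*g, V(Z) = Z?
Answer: 14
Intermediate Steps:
D = 2 (D = -3 + 5 = 2)
t(g, s) = 5 - g**2
11*t(-2, D) + V(3) = 11*(5 - 1*(-2)**2) + 3 = 11*(5 - 1*4) + 3 = 11*(5 - 4) + 3 = 11*1 + 3 = 11 + 3 = 14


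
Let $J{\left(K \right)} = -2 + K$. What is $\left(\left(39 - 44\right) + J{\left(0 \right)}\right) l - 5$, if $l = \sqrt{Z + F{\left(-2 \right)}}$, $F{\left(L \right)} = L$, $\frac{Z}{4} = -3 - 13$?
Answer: $-5 - 7 i \sqrt{66} \approx -5.0 - 56.868 i$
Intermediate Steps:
$Z = -64$ ($Z = 4 \left(-3 - 13\right) = 4 \left(-16\right) = -64$)
$l = i \sqrt{66}$ ($l = \sqrt{-64 - 2} = \sqrt{-66} = i \sqrt{66} \approx 8.124 i$)
$\left(\left(39 - 44\right) + J{\left(0 \right)}\right) l - 5 = \left(\left(39 - 44\right) + \left(-2 + 0\right)\right) i \sqrt{66} - 5 = \left(-5 - 2\right) i \sqrt{66} - 5 = - 7 i \sqrt{66} - 5 = -5 - 7 i \sqrt{66}$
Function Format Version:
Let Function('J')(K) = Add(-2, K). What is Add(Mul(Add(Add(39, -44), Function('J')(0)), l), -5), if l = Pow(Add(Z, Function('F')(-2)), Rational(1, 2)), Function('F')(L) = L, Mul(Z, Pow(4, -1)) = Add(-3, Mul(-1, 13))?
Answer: Add(-5, Mul(-7, I, Pow(66, Rational(1, 2)))) ≈ Add(-5.0000, Mul(-56.868, I))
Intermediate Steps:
Z = -64 (Z = Mul(4, Add(-3, Mul(-1, 13))) = Mul(4, Add(-3, -13)) = Mul(4, -16) = -64)
l = Mul(I, Pow(66, Rational(1, 2))) (l = Pow(Add(-64, -2), Rational(1, 2)) = Pow(-66, Rational(1, 2)) = Mul(I, Pow(66, Rational(1, 2))) ≈ Mul(8.1240, I))
Add(Mul(Add(Add(39, -44), Function('J')(0)), l), -5) = Add(Mul(Add(Add(39, -44), Add(-2, 0)), Mul(I, Pow(66, Rational(1, 2)))), -5) = Add(Mul(Add(-5, -2), Mul(I, Pow(66, Rational(1, 2)))), -5) = Add(Mul(-7, Mul(I, Pow(66, Rational(1, 2)))), -5) = Add(Mul(-7, I, Pow(66, Rational(1, 2))), -5) = Add(-5, Mul(-7, I, Pow(66, Rational(1, 2))))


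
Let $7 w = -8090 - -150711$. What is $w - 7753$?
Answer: $\frac{88350}{7} \approx 12621.0$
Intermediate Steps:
$w = \frac{142621}{7}$ ($w = \frac{-8090 - -150711}{7} = \frac{-8090 + 150711}{7} = \frac{1}{7} \cdot 142621 = \frac{142621}{7} \approx 20374.0$)
$w - 7753 = \frac{142621}{7} - 7753 = \frac{88350}{7}$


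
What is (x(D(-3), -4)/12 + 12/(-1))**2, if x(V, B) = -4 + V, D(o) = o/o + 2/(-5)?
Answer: 543169/3600 ≈ 150.88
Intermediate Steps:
D(o) = 3/5 (D(o) = 1 + 2*(-1/5) = 1 - 2/5 = 3/5)
(x(D(-3), -4)/12 + 12/(-1))**2 = ((-4 + 3/5)/12 + 12/(-1))**2 = (-17/5*1/12 + 12*(-1))**2 = (-17/60 - 12)**2 = (-737/60)**2 = 543169/3600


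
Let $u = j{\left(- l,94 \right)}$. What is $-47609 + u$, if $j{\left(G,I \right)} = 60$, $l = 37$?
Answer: $-47549$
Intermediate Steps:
$u = 60$
$-47609 + u = -47609 + 60 = -47549$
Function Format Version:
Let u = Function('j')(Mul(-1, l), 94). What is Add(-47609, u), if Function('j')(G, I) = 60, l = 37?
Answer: -47549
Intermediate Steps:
u = 60
Add(-47609, u) = Add(-47609, 60) = -47549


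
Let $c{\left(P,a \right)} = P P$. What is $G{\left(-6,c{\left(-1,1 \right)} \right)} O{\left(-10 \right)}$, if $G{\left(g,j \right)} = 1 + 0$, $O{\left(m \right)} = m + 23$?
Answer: $13$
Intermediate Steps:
$c{\left(P,a \right)} = P^{2}$
$O{\left(m \right)} = 23 + m$
$G{\left(g,j \right)} = 1$
$G{\left(-6,c{\left(-1,1 \right)} \right)} O{\left(-10 \right)} = 1 \left(23 - 10\right) = 1 \cdot 13 = 13$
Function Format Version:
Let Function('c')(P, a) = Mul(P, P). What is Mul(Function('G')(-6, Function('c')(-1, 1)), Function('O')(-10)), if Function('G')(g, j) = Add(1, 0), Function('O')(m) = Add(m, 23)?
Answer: 13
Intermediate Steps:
Function('c')(P, a) = Pow(P, 2)
Function('O')(m) = Add(23, m)
Function('G')(g, j) = 1
Mul(Function('G')(-6, Function('c')(-1, 1)), Function('O')(-10)) = Mul(1, Add(23, -10)) = Mul(1, 13) = 13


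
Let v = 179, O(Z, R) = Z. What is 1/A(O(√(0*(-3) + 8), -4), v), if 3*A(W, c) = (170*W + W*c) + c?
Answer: -537/942367 + 2094*√2/942367 ≈ 0.0025726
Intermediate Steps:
A(W, c) = c/3 + 170*W/3 + W*c/3 (A(W, c) = ((170*W + W*c) + c)/3 = (c + 170*W + W*c)/3 = c/3 + 170*W/3 + W*c/3)
1/A(O(√(0*(-3) + 8), -4), v) = 1/((⅓)*179 + 170*√(0*(-3) + 8)/3 + (⅓)*√(0*(-3) + 8)*179) = 1/(179/3 + 170*√(0 + 8)/3 + (⅓)*√(0 + 8)*179) = 1/(179/3 + 170*√8/3 + (⅓)*√8*179) = 1/(179/3 + 170*(2*√2)/3 + (⅓)*(2*√2)*179) = 1/(179/3 + 340*√2/3 + 358*√2/3) = 1/(179/3 + 698*√2/3)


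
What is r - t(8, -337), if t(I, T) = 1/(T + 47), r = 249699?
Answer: 72412711/290 ≈ 2.4970e+5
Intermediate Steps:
t(I, T) = 1/(47 + T)
r - t(8, -337) = 249699 - 1/(47 - 337) = 249699 - 1/(-290) = 249699 - 1*(-1/290) = 249699 + 1/290 = 72412711/290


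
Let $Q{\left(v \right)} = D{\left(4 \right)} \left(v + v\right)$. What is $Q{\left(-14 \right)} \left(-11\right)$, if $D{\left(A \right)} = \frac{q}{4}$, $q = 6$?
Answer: $462$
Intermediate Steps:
$D{\left(A \right)} = \frac{3}{2}$ ($D{\left(A \right)} = \frac{6}{4} = 6 \cdot \frac{1}{4} = \frac{3}{2}$)
$Q{\left(v \right)} = 3 v$ ($Q{\left(v \right)} = \frac{3 \left(v + v\right)}{2} = \frac{3 \cdot 2 v}{2} = 3 v$)
$Q{\left(-14 \right)} \left(-11\right) = 3 \left(-14\right) \left(-11\right) = \left(-42\right) \left(-11\right) = 462$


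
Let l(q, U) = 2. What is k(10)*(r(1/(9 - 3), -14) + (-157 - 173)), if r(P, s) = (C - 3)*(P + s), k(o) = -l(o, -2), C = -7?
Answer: 1150/3 ≈ 383.33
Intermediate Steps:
k(o) = -2 (k(o) = -1*2 = -2)
r(P, s) = -10*P - 10*s (r(P, s) = (-7 - 3)*(P + s) = -10*(P + s) = -10*P - 10*s)
k(10)*(r(1/(9 - 3), -14) + (-157 - 173)) = -2*((-10/(9 - 3) - 10*(-14)) + (-157 - 173)) = -2*((-10/6 + 140) - 330) = -2*((-10*1/6 + 140) - 330) = -2*((-5/3 + 140) - 330) = -2*(415/3 - 330) = -2*(-575/3) = 1150/3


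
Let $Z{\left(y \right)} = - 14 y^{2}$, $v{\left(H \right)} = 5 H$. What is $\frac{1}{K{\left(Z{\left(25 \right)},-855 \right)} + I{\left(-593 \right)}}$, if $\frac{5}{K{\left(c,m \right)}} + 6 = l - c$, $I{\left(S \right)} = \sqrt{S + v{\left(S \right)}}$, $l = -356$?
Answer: $\frac{41940}{250335699577} - \frac{70358544 i \sqrt{3558}}{250335699577} \approx 1.6754 \cdot 10^{-7} - 0.016765 i$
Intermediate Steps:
$I{\left(S \right)} = \sqrt{6} \sqrt{S}$ ($I{\left(S \right)} = \sqrt{S + 5 S} = \sqrt{6 S} = \sqrt{6} \sqrt{S}$)
$K{\left(c,m \right)} = \frac{5}{-362 - c}$ ($K{\left(c,m \right)} = \frac{5}{-6 - \left(356 + c\right)} = \frac{5}{-362 - c}$)
$\frac{1}{K{\left(Z{\left(25 \right)},-855 \right)} + I{\left(-593 \right)}} = \frac{1}{- \frac{5}{362 - 14 \cdot 25^{2}} + \sqrt{6} \sqrt{-593}} = \frac{1}{- \frac{5}{362 - 8750} + \sqrt{6} i \sqrt{593}} = \frac{1}{- \frac{5}{362 - 8750} + i \sqrt{3558}} = \frac{1}{- \frac{5}{-8388} + i \sqrt{3558}} = \frac{1}{\left(-5\right) \left(- \frac{1}{8388}\right) + i \sqrt{3558}} = \frac{1}{\frac{5}{8388} + i \sqrt{3558}}$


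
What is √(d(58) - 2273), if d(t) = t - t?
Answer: I*√2273 ≈ 47.676*I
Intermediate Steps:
d(t) = 0
√(d(58) - 2273) = √(0 - 2273) = √(-2273) = I*√2273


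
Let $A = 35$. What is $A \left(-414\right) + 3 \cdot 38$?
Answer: $-14376$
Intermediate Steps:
$A \left(-414\right) + 3 \cdot 38 = 35 \left(-414\right) + 3 \cdot 38 = -14490 + 114 = -14376$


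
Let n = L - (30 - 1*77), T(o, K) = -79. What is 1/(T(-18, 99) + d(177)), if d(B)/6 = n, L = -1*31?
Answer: 1/17 ≈ 0.058824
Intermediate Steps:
L = -31
n = 16 (n = -31 - (30 - 1*77) = -31 - (30 - 77) = -31 - 1*(-47) = -31 + 47 = 16)
d(B) = 96 (d(B) = 6*16 = 96)
1/(T(-18, 99) + d(177)) = 1/(-79 + 96) = 1/17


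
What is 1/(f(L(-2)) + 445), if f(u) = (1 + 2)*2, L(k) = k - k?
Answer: 1/451 ≈ 0.0022173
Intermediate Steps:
L(k) = 0
f(u) = 6 (f(u) = 3*2 = 6)
1/(f(L(-2)) + 445) = 1/(6 + 445) = 1/451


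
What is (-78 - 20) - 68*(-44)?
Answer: 2894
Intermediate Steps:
(-78 - 20) - 68*(-44) = -98 + 2992 = 2894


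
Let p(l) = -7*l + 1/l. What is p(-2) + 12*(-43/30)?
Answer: -37/10 ≈ -3.7000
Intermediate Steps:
p(l) = 1/l - 7*l
p(-2) + 12*(-43/30) = (1/(-2) - 7*(-2)) + 12*(-43/30) = (-½ + 14) + 12*(-43*1/30) = 27/2 + 12*(-43/30) = 27/2 - 86/5 = -37/10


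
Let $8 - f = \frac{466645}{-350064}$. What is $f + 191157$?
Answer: $\frac{66920451205}{350064} \approx 1.9117 \cdot 10^{5}$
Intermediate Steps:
$f = \frac{3267157}{350064}$ ($f = 8 - \frac{466645}{-350064} = 8 - 466645 \left(- \frac{1}{350064}\right) = 8 - - \frac{466645}{350064} = 8 + \frac{466645}{350064} = \frac{3267157}{350064} \approx 9.333$)
$f + 191157 = \frac{3267157}{350064} + 191157 = \frac{66920451205}{350064}$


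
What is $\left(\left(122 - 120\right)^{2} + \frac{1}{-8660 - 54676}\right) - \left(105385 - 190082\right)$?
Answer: $\frac{5364622535}{63336} \approx 84701.0$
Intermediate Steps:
$\left(\left(122 - 120\right)^{2} + \frac{1}{-8660 - 54676}\right) - \left(105385 - 190082\right) = \left(2^{2} + \frac{1}{-8660 - 54676}\right) - -84697 = \left(4 + \frac{1}{-8660 - 54676}\right) + 84697 = \left(4 + \frac{1}{-63336}\right) + 84697 = \left(4 - \frac{1}{63336}\right) + 84697 = \frac{253343}{63336} + 84697 = \frac{5364622535}{63336}$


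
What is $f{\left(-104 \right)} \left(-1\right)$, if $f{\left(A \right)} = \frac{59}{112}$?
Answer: $- \frac{59}{112} \approx -0.52679$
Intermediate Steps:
$f{\left(A \right)} = \frac{59}{112}$ ($f{\left(A \right)} = 59 \cdot \frac{1}{112} = \frac{59}{112}$)
$f{\left(-104 \right)} \left(-1\right) = \frac{59}{112} \left(-1\right) = - \frac{59}{112}$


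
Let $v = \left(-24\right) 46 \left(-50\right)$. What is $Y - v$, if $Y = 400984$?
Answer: $345784$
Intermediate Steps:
$v = 55200$ ($v = \left(-1104\right) \left(-50\right) = 55200$)
$Y - v = 400984 - 55200 = 345784$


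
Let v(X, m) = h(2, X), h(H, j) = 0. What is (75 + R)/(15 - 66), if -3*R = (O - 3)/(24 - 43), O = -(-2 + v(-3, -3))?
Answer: -4274/2907 ≈ -1.4702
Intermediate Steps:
v(X, m) = 0
O = 2 (O = -(-2 + 0) = -1*(-2) = 2)
R = -1/57 (R = -(2 - 3)/(3*(24 - 43)) = -(-1)/(3*(-19)) = -(-1)*(-1)/(3*19) = -⅓*1/19 = -1/57 ≈ -0.017544)
(75 + R)/(15 - 66) = (75 - 1/57)/(15 - 66) = (4274/57)/(-51) = (4274/57)*(-1/51) = -4274/2907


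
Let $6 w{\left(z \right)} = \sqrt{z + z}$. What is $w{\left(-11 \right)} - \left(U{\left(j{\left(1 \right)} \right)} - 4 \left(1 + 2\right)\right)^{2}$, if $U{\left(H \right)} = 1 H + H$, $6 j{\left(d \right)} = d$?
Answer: $- \frac{1225}{9} + \frac{i \sqrt{22}}{6} \approx -136.11 + 0.78174 i$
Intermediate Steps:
$j{\left(d \right)} = \frac{d}{6}$
$w{\left(z \right)} = \frac{\sqrt{2} \sqrt{z}}{6}$ ($w{\left(z \right)} = \frac{\sqrt{z + z}}{6} = \frac{\sqrt{2 z}}{6} = \frac{\sqrt{2} \sqrt{z}}{6}$)
$U{\left(H \right)} = 2 H$ ($U{\left(H \right)} = H + H = 2 H$)
$w{\left(-11 \right)} - \left(U{\left(j{\left(1 \right)} \right)} - 4 \left(1 + 2\right)\right)^{2} = \frac{\sqrt{2} \sqrt{-11}}{6} - \left(2 \cdot \frac{1}{6} \cdot 1 - 4 \left(1 + 2\right)\right)^{2} = \frac{\sqrt{2} i \sqrt{11}}{6} - \left(2 \cdot \frac{1}{6} - 12\right)^{2} = \frac{i \sqrt{22}}{6} - \left(\frac{1}{3} - 12\right)^{2} = \frac{i \sqrt{22}}{6} - \left(- \frac{35}{3}\right)^{2} = \frac{i \sqrt{22}}{6} - \frac{1225}{9} = - \frac{1225}{9} + \frac{i \sqrt{22}}{6}$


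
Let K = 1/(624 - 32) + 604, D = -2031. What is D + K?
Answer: -844783/592 ≈ -1427.0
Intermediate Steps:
K = 357569/592 (K = 1/592 + 604 = 357569/592 ≈ 604.00)
D + K = -2031 + 357569/592 = -844783/592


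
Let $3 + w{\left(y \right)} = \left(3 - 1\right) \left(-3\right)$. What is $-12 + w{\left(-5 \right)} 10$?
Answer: $-102$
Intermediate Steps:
$w{\left(y \right)} = -9$ ($w{\left(y \right)} = -3 + \left(3 - 1\right) \left(-3\right) = -3 + 2 \left(-3\right) = -3 - 6 = -9$)
$-12 + w{\left(-5 \right)} 10 = -12 - 90 = -102$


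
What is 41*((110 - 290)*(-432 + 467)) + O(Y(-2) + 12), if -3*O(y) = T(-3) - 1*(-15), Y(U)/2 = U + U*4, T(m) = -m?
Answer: -258306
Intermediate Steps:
Y(U) = 10*U (Y(U) = 2*(U + U*4) = 2*(U + 4*U) = 2*(5*U) = 10*U)
O(y) = -6 (O(y) = -(-1*(-3) - 1*(-15))/3 = -(3 + 15)/3 = -1/3*18 = -6)
41*((110 - 290)*(-432 + 467)) + O(Y(-2) + 12) = 41*((110 - 290)*(-432 + 467)) - 6 = 41*(-180*35) - 6 = 41*(-6300) - 6 = -258300 - 6 = -258306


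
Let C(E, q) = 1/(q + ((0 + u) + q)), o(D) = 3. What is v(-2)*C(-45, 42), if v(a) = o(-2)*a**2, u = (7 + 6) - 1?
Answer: 1/8 ≈ 0.12500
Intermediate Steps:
u = 12 (u = 13 - 1 = 12)
v(a) = 3*a**2
C(E, q) = 1/(12 + 2*q) (C(E, q) = 1/(q + ((0 + 12) + q)) = 1/(q + (12 + q)) = 1/(12 + 2*q))
v(-2)*C(-45, 42) = (3*(-2)**2)*(1/(2*(6 + 42))) = (3*4)*((1/2)/48) = 12*((1/2)*(1/48)) = 12*(1/96) = 1/8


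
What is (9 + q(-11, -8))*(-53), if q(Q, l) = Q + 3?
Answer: -53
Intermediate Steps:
q(Q, l) = 3 + Q
(9 + q(-11, -8))*(-53) = (9 + (3 - 11))*(-53) = (9 - 8)*(-53) = 1*(-53) = -53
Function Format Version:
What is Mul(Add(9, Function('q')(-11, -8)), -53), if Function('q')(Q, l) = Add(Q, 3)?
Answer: -53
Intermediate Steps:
Function('q')(Q, l) = Add(3, Q)
Mul(Add(9, Function('q')(-11, -8)), -53) = Mul(Add(9, Add(3, -11)), -53) = Mul(Add(9, -8), -53) = Mul(1, -53) = -53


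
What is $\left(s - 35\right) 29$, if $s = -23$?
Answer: $-1682$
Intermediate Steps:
$\left(s - 35\right) 29 = \left(-23 - 35\right) 29 = \left(-58\right) 29 = -1682$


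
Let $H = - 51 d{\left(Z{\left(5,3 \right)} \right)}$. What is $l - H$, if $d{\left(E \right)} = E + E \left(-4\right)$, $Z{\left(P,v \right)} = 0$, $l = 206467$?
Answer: $206467$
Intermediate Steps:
$d{\left(E \right)} = - 3 E$ ($d{\left(E \right)} = E - 4 E = - 3 E$)
$H = 0$ ($H = - 51 \left(\left(-3\right) 0\right) = \left(-51\right) 0 = 0$)
$l - H = 206467 - 0 = 206467 + 0 = 206467$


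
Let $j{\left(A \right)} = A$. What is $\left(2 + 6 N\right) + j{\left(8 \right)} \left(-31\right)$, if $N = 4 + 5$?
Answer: $-192$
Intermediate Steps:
$N = 9$
$\left(2 + 6 N\right) + j{\left(8 \right)} \left(-31\right) = \left(2 + 6 \cdot 9\right) + 8 \left(-31\right) = \left(2 + 54\right) - 248 = 56 - 248 = -192$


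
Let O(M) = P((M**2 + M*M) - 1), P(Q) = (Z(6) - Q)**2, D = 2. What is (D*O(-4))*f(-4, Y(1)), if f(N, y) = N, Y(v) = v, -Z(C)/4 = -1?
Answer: -5832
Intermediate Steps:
Z(C) = 4 (Z(C) = -4*(-1) = 4)
P(Q) = (4 - Q)**2
O(M) = (-5 + 2*M**2)**2 (O(M) = (-4 + ((M**2 + M*M) - 1))**2 = (-4 + ((M**2 + M**2) - 1))**2 = (-4 + (2*M**2 - 1))**2 = (-4 + (-1 + 2*M**2))**2 = (-5 + 2*M**2)**2)
(D*O(-4))*f(-4, Y(1)) = (2*(-5 + 2*(-4)**2)**2)*(-4) = (2*(-5 + 2*16)**2)*(-4) = (2*(-5 + 32)**2)*(-4) = (2*27**2)*(-4) = (2*729)*(-4) = 1458*(-4) = -5832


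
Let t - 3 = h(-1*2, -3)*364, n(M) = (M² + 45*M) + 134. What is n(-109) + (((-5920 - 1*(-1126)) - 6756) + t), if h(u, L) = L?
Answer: -5529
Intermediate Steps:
n(M) = 134 + M² + 45*M
t = -1089 (t = 3 - 3*364 = 3 - 1092 = -1089)
n(-109) + (((-5920 - 1*(-1126)) - 6756) + t) = (134 + (-109)² + 45*(-109)) + (((-5920 - 1*(-1126)) - 6756) - 1089) = (134 + 11881 - 4905) + (((-5920 + 1126) - 6756) - 1089) = 7110 + ((-4794 - 6756) - 1089) = 7110 + (-11550 - 1089) = 7110 - 12639 = -5529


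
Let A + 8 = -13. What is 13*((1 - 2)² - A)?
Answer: 286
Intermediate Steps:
A = -21 (A = -8 - 13 = -21)
13*((1 - 2)² - A) = 13*((1 - 2)² - 1*(-21)) = 13*((-1)² + 21) = 13*(1 + 21) = 13*22 = 286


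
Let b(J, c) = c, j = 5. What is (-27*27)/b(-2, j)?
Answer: -729/5 ≈ -145.80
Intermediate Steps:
(-27*27)/b(-2, j) = -27*27/5 = -729*⅕ = -729/5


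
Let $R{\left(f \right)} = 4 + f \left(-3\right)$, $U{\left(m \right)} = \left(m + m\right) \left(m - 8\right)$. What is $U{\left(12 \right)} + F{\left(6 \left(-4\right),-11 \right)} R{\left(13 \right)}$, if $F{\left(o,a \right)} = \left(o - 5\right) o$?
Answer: $-24264$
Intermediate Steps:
$U{\left(m \right)} = 2 m \left(-8 + m\right)$
$F{\left(o,a \right)} = o \left(-5 + o\right)$ ($F{\left(o,a \right)} = \left(-5 + o\right) o = o \left(-5 + o\right)$)
$R{\left(f \right)} = 4 - 3 f$
$U{\left(12 \right)} + F{\left(6 \left(-4\right),-11 \right)} R{\left(13 \right)} = 2 \cdot 12 \left(-8 + 12\right) + 6 \left(-4\right) \left(-5 + 6 \left(-4\right)\right) \left(4 - 39\right) = 2 \cdot 12 \cdot 4 + - 24 \left(-5 - 24\right) \left(4 - 39\right) = 96 + \left(-24\right) \left(-29\right) \left(-35\right) = 96 + 696 \left(-35\right) = 96 - 24360 = -24264$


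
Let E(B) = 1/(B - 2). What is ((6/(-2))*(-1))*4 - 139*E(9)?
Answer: -55/7 ≈ -7.8571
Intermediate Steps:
E(B) = 1/(-2 + B)
((6/(-2))*(-1))*4 - 139*E(9) = ((6/(-2))*(-1))*4 - 139/(-2 + 9) = ((6*(-½))*(-1))*4 - 139/7 = -3*(-1)*4 - 139*⅐ = 3*4 - 139/7 = 12 - 139/7 = -55/7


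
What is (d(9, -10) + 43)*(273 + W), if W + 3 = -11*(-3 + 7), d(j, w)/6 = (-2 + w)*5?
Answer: -71642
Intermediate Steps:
d(j, w) = -60 + 30*w (d(j, w) = 6*((-2 + w)*5) = 6*(-10 + 5*w) = -60 + 30*w)
W = -47 (W = -3 - 11*(-3 + 7) = -3 - 11*4 = -3 - 44 = -47)
(d(9, -10) + 43)*(273 + W) = ((-60 + 30*(-10)) + 43)*(273 - 47) = ((-60 - 300) + 43)*226 = (-360 + 43)*226 = -317*226 = -71642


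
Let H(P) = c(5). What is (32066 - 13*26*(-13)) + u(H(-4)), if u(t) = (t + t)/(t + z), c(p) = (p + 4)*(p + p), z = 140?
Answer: 838598/23 ≈ 36461.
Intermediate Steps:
c(p) = 2*p*(4 + p) (c(p) = (4 + p)*(2*p) = 2*p*(4 + p))
H(P) = 90 (H(P) = 2*5*(4 + 5) = 2*5*9 = 90)
u(t) = 2*t/(140 + t) (u(t) = (t + t)/(t + 140) = (2*t)/(140 + t) = 2*t/(140 + t))
(32066 - 13*26*(-13)) + u(H(-4)) = (32066 - 13*26*(-13)) + 2*90/(140 + 90) = (32066 - 338*(-13)) + 2*90/230 = (32066 + 4394) + 2*90*(1/230) = 36460 + 18/23 = 838598/23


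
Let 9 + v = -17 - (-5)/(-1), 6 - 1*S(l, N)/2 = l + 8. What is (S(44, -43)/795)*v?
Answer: 2852/795 ≈ 3.5874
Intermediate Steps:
S(l, N) = -4 - 2*l (S(l, N) = 12 - 2*(l + 8) = 12 - 2*(8 + l) = 12 + (-16 - 2*l) = -4 - 2*l)
v = -31 (v = -9 + (-17 - (-5)/(-1)) = -9 + (-17 - (-5)*(-1)) = -9 + (-17 - 1*5) = -9 + (-17 - 5) = -9 - 22 = -31)
(S(44, -43)/795)*v = ((-4 - 2*44)/795)*(-31) = ((-4 - 88)*(1/795))*(-31) = -92*1/795*(-31) = -92/795*(-31) = 2852/795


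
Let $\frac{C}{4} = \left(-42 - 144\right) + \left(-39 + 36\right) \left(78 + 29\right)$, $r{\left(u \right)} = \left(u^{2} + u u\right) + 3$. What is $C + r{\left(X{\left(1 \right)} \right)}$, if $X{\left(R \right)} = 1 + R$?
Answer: $-2017$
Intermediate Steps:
$r{\left(u \right)} = 3 + 2 u^{2}$ ($r{\left(u \right)} = \left(u^{2} + u^{2}\right) + 3 = 2 u^{2} + 3 = 3 + 2 u^{2}$)
$C = -2028$ ($C = 4 \left(\left(-42 - 144\right) + \left(-39 + 36\right) \left(78 + 29\right)\right) = 4 \left(-186 - 321\right) = 4 \left(-507\right) = -2028$)
$C + r{\left(X{\left(1 \right)} \right)} = -2028 + \left(3 + 2 \left(1 + 1\right)^{2}\right) = -2028 + \left(3 + 2 \cdot 2^{2}\right) = -2028 + \left(3 + 2 \cdot 4\right) = -2028 + \left(3 + 8\right) = -2028 + 11 = -2017$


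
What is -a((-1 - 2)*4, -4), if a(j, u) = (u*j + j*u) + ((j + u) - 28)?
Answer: -52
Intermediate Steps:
a(j, u) = -28 + j + u + 2*j*u (a(j, u) = (j*u + j*u) + (-28 + j + u) = 2*j*u + (-28 + j + u) = -28 + j + u + 2*j*u)
-a((-1 - 2)*4, -4) = -(-28 + (-1 - 2)*4 - 4 + 2*((-1 - 2)*4)*(-4)) = -(-28 - 3*4 - 4 + 2*(-3*4)*(-4)) = -(-28 - 12 - 4 + 2*(-12)*(-4)) = -(-28 - 12 - 4 + 96) = -1*52 = -52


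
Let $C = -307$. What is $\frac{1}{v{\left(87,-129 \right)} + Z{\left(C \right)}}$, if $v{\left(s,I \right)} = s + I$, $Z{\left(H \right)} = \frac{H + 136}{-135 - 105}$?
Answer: $- \frac{80}{3303} \approx -0.02422$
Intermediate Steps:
$Z{\left(H \right)} = - \frac{17}{30} - \frac{H}{240}$ ($Z{\left(H \right)} = \frac{136 + H}{-240} = \left(136 + H\right) \left(- \frac{1}{240}\right) = - \frac{17}{30} - \frac{H}{240}$)
$v{\left(s,I \right)} = I + s$
$\frac{1}{v{\left(87,-129 \right)} + Z{\left(C \right)}} = \frac{1}{\left(-129 + 87\right) - - \frac{57}{80}} = \frac{1}{-42 + \left(- \frac{17}{30} + \frac{307}{240}\right)} = \frac{1}{-42 + \frac{57}{80}} = \frac{1}{- \frac{3303}{80}} = - \frac{80}{3303}$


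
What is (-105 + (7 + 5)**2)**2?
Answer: 1521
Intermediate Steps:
(-105 + (7 + 5)**2)**2 = (-105 + 12**2)**2 = (-105 + 144)**2 = 39**2 = 1521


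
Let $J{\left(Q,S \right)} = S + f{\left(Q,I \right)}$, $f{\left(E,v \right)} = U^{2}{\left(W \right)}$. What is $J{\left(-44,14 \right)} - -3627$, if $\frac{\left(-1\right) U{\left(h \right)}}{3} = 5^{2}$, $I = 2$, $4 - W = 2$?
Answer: $9266$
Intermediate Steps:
$W = 2$ ($W = 4 - 2 = 2$)
$U{\left(h \right)} = -75$ ($U{\left(h \right)} = - 3 \cdot 5^{2} = \left(-3\right) 25 = -75$)
$f{\left(E,v \right)} = 5625$ ($f{\left(E,v \right)} = \left(-75\right)^{2} = 5625$)
$J{\left(Q,S \right)} = 5625 + S$ ($J{\left(Q,S \right)} = S + 5625 = 5625 + S$)
$J{\left(-44,14 \right)} - -3627 = \left(5625 + 14\right) - -3627 = 5639 + 3627 = 9266$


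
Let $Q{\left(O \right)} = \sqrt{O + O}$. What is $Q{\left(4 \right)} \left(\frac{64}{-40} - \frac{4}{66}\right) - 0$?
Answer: $- \frac{548 \sqrt{2}}{165} \approx -4.6969$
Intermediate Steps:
$Q{\left(O \right)} = \sqrt{2} \sqrt{O}$ ($Q{\left(O \right)} = \sqrt{2 O} = \sqrt{2} \sqrt{O}$)
$Q{\left(4 \right)} \left(\frac{64}{-40} - \frac{4}{66}\right) - 0 = \sqrt{2} \sqrt{4} \left(\frac{64}{-40} - \frac{4}{66}\right) - 0 = \sqrt{2} \cdot 2 \left(64 \left(- \frac{1}{40}\right) - \frac{2}{33}\right) + \left(-2 + 2\right) = 2 \sqrt{2} \left(- \frac{8}{5} - \frac{2}{33}\right) + 0 = 2 \sqrt{2} \left(- \frac{274}{165}\right) + 0 = - \frac{548 \sqrt{2}}{165} + 0 = - \frac{548 \sqrt{2}}{165}$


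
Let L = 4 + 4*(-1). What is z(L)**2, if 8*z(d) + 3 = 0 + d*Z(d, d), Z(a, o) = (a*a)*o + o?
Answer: 9/64 ≈ 0.14063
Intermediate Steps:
Z(a, o) = o + o*a**2 (Z(a, o) = a**2*o + o = o*a**2 + o = o + o*a**2)
L = 0 (L = 4 - 4 = 0)
z(d) = -3/8 + d**2*(1 + d**2)/8 (z(d) = -3/8 + (0 + d*(d*(1 + d**2)))/8 = -3/8 + (0 + d**2*(1 + d**2))/8 = -3/8 + (d**2*(1 + d**2))/8 = -3/8 + d**2*(1 + d**2)/8)
z(L)**2 = (-3/8 + (1/8)*0**2 + (1/8)*0**4)**2 = (-3/8 + (1/8)*0 + (1/8)*0)**2 = (-3/8 + 0 + 0)**2 = (-3/8)**2 = 9/64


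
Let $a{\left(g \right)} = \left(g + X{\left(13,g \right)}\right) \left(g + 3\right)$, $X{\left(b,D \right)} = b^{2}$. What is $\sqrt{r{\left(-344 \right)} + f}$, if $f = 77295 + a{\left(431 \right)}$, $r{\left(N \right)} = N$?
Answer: $\sqrt{337351} \approx 580.82$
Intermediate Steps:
$a{\left(g \right)} = \left(3 + g\right) \left(169 + g\right)$ ($a{\left(g \right)} = \left(g + 13^{2}\right) \left(g + 3\right) = \left(g + 169\right) \left(3 + g\right) = \left(169 + g\right) \left(3 + g\right) = \left(3 + g\right) \left(169 + g\right)$)
$f = 337695$ ($f = 77295 + \left(507 + 431^{2} + 172 \cdot 431\right) = 77295 + \left(507 + 185761 + 74132\right) = 77295 + 260400 = 337695$)
$\sqrt{r{\left(-344 \right)} + f} = \sqrt{-344 + 337695} = \sqrt{337351}$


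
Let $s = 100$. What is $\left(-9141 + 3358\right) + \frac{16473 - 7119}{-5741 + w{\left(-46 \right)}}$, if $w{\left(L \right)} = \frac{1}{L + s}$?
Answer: $- \frac{1793310295}{310013} \approx -5784.6$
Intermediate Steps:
$w{\left(L \right)} = \frac{1}{100 + L}$ ($w{\left(L \right)} = \frac{1}{L + 100} = \frac{1}{100 + L}$)
$\left(-9141 + 3358\right) + \frac{16473 - 7119}{-5741 + w{\left(-46 \right)}} = \left(-9141 + 3358\right) + \frac{16473 - 7119}{-5741 + \frac{1}{100 - 46}} = -5783 + \frac{9354}{-5741 + \frac{1}{54}} = -5783 + \frac{9354}{- \frac{310013}{54}} = -5783 + 9354 \left(- \frac{54}{310013}\right) = -5783 - \frac{505116}{310013} = - \frac{1793310295}{310013}$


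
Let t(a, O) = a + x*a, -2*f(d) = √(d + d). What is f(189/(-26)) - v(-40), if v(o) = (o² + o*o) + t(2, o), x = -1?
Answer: -3200 - 3*I*√273/26 ≈ -3200.0 - 1.9065*I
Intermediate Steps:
f(d) = -√2*√d/2 (f(d) = -√(d + d)/2 = -√2*√d/2)
t(a, O) = 0 (t(a, O) = a - a = 0)
v(o) = 2*o² (v(o) = (o² + o*o) + 0 = (o² + o²) + 0 = 2*o² + 0 = 2*o²)
f(189/(-26)) - v(-40) = -√2*√(189/(-26))/2 - 2*(-40)² = -√2*√(189*(-1/26))/2 - 2*1600 = -√2*√(-189/26)/2 - 1*3200 = -√2*3*I*√546/26/2 - 3200 = -3*I*√273/26 - 3200 = -3200 - 3*I*√273/26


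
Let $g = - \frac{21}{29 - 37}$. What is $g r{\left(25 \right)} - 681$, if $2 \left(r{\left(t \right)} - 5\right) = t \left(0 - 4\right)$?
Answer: $- \frac{6393}{8} \approx -799.13$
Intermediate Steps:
$r{\left(t \right)} = 5 - 2 t$ ($r{\left(t \right)} = 5 + \frac{t \left(0 - 4\right)}{2} = 5 + \frac{t \left(-4\right)}{2} = 5 + \frac{\left(-4\right) t}{2} = 5 - 2 t$)
$g = \frac{21}{8}$ ($g = - \frac{21}{-8} = \left(-21\right) \left(- \frac{1}{8}\right) = \frac{21}{8} \approx 2.625$)
$g r{\left(25 \right)} - 681 = \frac{21 \left(5 - 50\right)}{8} - 681 = \frac{21}{8} \left(-45\right) - 681 = - \frac{945}{8} - 681 = - \frac{6393}{8}$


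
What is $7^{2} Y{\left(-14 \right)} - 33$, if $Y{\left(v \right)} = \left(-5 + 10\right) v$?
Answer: $-3463$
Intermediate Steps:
$Y{\left(v \right)} = 5 v$
$7^{2} Y{\left(-14 \right)} - 33 = 7^{2} \cdot 5 \left(-14\right) - 33 = 49 \left(-70\right) - 33 = -3430 - 33 = -3463$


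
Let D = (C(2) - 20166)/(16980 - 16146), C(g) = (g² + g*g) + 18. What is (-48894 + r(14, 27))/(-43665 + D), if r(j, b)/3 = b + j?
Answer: 20337507/18218375 ≈ 1.1163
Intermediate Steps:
r(j, b) = 3*b + 3*j (r(j, b) = 3*(b + j) = 3*b + 3*j)
C(g) = 18 + 2*g² (C(g) = (g² + g²) + 18 = 2*g² + 18 = 18 + 2*g²)
D = -10070/417 (D = ((18 + 2*2²) - 20166)/(16980 - 16146) = ((18 + 2*4) - 20166)/834 = ((18 + 8) - 20166)*(1/834) = (26 - 20166)*(1/834) = -20140*1/834 = -10070/417 ≈ -24.149)
(-48894 + r(14, 27))/(-43665 + D) = (-48894 + (3*27 + 3*14))/(-43665 - 10070/417) = (-48894 + (81 + 42))/(-18218375/417) = (-48894 + 123)*(-417/18218375) = -48771*(-417/18218375) = 20337507/18218375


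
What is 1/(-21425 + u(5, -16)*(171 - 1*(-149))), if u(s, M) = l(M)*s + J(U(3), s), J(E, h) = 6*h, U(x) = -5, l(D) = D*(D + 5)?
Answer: 1/269775 ≈ 3.7068e-6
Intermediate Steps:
l(D) = D*(5 + D)
u(s, M) = 6*s + M*s*(5 + M) (u(s, M) = (M*(5 + M))*s + 6*s = M*s*(5 + M) + 6*s = 6*s + M*s*(5 + M))
1/(-21425 + u(5, -16)*(171 - 1*(-149))) = 1/(-21425 + (5*(6 - 16*(5 - 16)))*(171 - 1*(-149))) = 1/(-21425 + (5*(6 - 16*(-11)))*(171 + 149)) = 1/(-21425 + (5*(6 + 176))*320) = 1/(-21425 + (5*182)*320) = 1/(-21425 + 910*320) = 1/(-21425 + 291200) = 1/269775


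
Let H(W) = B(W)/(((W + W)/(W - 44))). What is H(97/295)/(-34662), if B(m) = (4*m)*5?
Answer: 12883/1022529 ≈ 0.012599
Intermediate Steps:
B(m) = 20*m
H(W) = -440 + 10*W (H(W) = (20*W)/(((W + W)/(W - 44))) = (20*W)/(((2*W)/(-44 + W))) = (20*W)/((2*W/(-44 + W))) = (20*W)*((-44 + W)/(2*W)) = -440 + 10*W)
H(97/295)/(-34662) = (-440 + 10*(97/295))/(-34662) = (-440 + 10*(97*(1/295)))*(-1/34662) = (-440 + 10*(97/295))*(-1/34662) = (-440 + 194/59)*(-1/34662) = -25766/59*(-1/34662) = 12883/1022529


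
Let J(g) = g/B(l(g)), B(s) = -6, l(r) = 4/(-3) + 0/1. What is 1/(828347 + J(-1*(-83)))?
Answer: 6/4969999 ≈ 1.2072e-6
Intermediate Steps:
l(r) = -4/3 (l(r) = 4*(-⅓) + 0*1 = -4/3 + 0 = -4/3)
J(g) = -g/6 (J(g) = g/(-6) = g*(-⅙) = -g/6)
1/(828347 + J(-1*(-83))) = 1/(828347 - (-1)*(-83)/6) = 1/(828347 - ⅙*83) = 1/(828347 - 83/6) = 1/(4969999/6) = 6/4969999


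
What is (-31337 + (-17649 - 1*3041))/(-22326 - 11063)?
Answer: 52027/33389 ≈ 1.5582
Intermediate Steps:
(-31337 + (-17649 - 1*3041))/(-22326 - 11063) = (-31337 + (-17649 - 3041))/(-33389) = (-31337 - 20690)*(-1/33389) = -52027*(-1/33389) = 52027/33389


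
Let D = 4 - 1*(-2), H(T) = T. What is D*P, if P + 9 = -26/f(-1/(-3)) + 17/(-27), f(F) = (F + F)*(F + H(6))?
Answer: -16198/171 ≈ -94.725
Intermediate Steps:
f(F) = 2*F*(6 + F) (f(F) = (F + F)*(F + 6) = (2*F)*(6 + F) = 2*F*(6 + F))
P = -8099/513 (P = -9 + (-26*3/(2*(6 - 1/(-3))) + 17/(-27)) = -9 + (-26*3/(2*(6 - 1*(-⅓))) + 17*(-1/27)) = -9 + (-26*3/(2*(6 + ⅓)) - 17/27) = -9 + (-26/(2*(⅓)*(19/3)) - 17/27) = -9 + (-26/38/9 - 17/27) = -9 + (-26*9/38 - 17/27) = -9 + (-117/19 - 17/27) = -9 - 3482/513 = -8099/513 ≈ -15.788)
D = 6 (D = 4 + 2 = 6)
D*P = 6*(-8099/513) = -16198/171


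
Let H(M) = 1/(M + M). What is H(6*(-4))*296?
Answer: -37/6 ≈ -6.1667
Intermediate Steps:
H(M) = 1/(2*M)
H(6*(-4))*296 = (1/(2*((6*(-4)))))*296 = ((1/2)/(-24))*296 = ((1/2)*(-1/24))*296 = -1/48*296 = -37/6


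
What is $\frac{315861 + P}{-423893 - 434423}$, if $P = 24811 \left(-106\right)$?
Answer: $\frac{2314105}{858316} \approx 2.6961$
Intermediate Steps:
$P = -2629966$
$\frac{315861 + P}{-423893 - 434423} = \frac{315861 - 2629966}{-423893 - 434423} = - \frac{2314105}{-858316} = \left(-2314105\right) \left(- \frac{1}{858316}\right) = \frac{2314105}{858316}$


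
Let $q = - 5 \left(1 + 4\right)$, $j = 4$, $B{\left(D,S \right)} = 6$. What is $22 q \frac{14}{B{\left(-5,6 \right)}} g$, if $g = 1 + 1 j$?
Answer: $- \frac{19250}{3} \approx -6416.7$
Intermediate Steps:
$q = -25$ ($q = \left(-5\right) 5 = -25$)
$g = 5$ ($g = 1 + 1 \cdot 4 = 1 + 4 = 5$)
$22 q \frac{14}{B{\left(-5,6 \right)}} g = 22 \left(-25\right) \frac{14}{6} \cdot 5 = - 550 \cdot 14 \cdot \frac{1}{6} \cdot 5 = - 550 \cdot \frac{7}{3} \cdot 5 = \left(-550\right) \frac{35}{3} = - \frac{19250}{3}$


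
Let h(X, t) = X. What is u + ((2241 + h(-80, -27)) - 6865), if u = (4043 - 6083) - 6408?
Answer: -13152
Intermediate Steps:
u = -8448 (u = -2040 - 6408 = -8448)
u + ((2241 + h(-80, -27)) - 6865) = -8448 + ((2241 - 80) - 6865) = -8448 + (2161 - 6865) = -8448 - 4704 = -13152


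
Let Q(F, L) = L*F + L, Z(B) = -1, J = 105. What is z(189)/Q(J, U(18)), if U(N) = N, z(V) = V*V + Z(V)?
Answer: 8930/477 ≈ 18.721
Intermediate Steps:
z(V) = -1 + V**2 (z(V) = V*V - 1 = V**2 - 1 = -1 + V**2)
Q(F, L) = L + F*L (Q(F, L) = F*L + L = L + F*L)
z(189)/Q(J, U(18)) = (-1 + 189**2)/((18*(1 + 105))) = (-1 + 35721)/((18*106)) = 35720/1908 = 35720*(1/1908) = 8930/477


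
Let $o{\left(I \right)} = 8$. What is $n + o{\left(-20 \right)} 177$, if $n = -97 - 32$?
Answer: $1287$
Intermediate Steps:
$n = -129$
$n + o{\left(-20 \right)} 177 = -129 + 8 \cdot 177 = -129 + 1416 = 1287$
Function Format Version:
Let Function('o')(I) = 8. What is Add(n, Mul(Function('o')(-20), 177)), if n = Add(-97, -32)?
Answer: 1287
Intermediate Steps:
n = -129
Add(n, Mul(Function('o')(-20), 177)) = Add(-129, Mul(8, 177)) = Add(-129, 1416) = 1287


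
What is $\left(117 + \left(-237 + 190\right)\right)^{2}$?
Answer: $4900$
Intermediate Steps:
$\left(117 + \left(-237 + 190\right)\right)^{2} = \left(117 - 47\right)^{2} = 70^{2} = 4900$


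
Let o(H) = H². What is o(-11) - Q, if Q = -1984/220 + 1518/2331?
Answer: 5528497/42735 ≈ 129.37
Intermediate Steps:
Q = -357562/42735 (Q = -1984*1/220 + 1518*(1/2331) = -496/55 + 506/777 = -357562/42735 ≈ -8.3670)
o(-11) - Q = (-11)² - 1*(-357562/42735) = 121 + 357562/42735 = 5528497/42735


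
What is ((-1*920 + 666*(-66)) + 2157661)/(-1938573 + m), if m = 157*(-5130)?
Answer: -2112785/2743983 ≈ -0.76997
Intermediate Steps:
m = -805410
((-1*920 + 666*(-66)) + 2157661)/(-1938573 + m) = ((-1*920 + 666*(-66)) + 2157661)/(-1938573 - 805410) = ((-920 - 43956) + 2157661)/(-2743983) = (-44876 + 2157661)*(-1/2743983) = 2112785*(-1/2743983) = -2112785/2743983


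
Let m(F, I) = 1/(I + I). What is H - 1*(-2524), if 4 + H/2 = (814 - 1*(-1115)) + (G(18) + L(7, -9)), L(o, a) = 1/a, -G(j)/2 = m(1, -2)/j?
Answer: 38243/6 ≈ 6373.8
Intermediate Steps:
m(F, I) = 1/(2*I)
G(j) = 1/(2*j) (G(j) = -2*(1/2)/(-2)/j = -2*(1/2)*(-1/2)/j = -(-1)/(2*j) = 1/(2*j))
H = 23099/6 (H = -8 + 2*((814 - 1*(-1115)) + ((1/2)/18 + 1/(-9))) = -8 + 2*((814 + 1115) + ((1/2)*(1/18) - 1/9)) = -8 + 2*(1929 + (1/36 - 1/9)) = -8 + 2*(1929 - 1/12) = -8 + 2*(23147/12) = -8 + 23147/6 = 23099/6 ≈ 3849.8)
H - 1*(-2524) = 23099/6 - 1*(-2524) = 23099/6 + 2524 = 38243/6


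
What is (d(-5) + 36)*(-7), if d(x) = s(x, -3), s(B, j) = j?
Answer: -231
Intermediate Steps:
d(x) = -3
(d(-5) + 36)*(-7) = (-3 + 36)*(-7) = 33*(-7) = -231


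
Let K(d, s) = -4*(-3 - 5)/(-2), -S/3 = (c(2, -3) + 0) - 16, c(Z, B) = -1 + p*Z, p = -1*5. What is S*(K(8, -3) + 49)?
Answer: 2673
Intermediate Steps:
p = -5
c(Z, B) = -1 - 5*Z
S = 81 (S = -3*(((-1 - 5*2) + 0) - 16) = -3*(((-1 - 10) + 0) - 16) = -3*((-11 + 0) - 16) = -3*(-11 - 16) = -3*(-27) = 81)
K(d, s) = -16 (K(d, s) = -4*(-8)*(-½) = 32*(-½) = -16)
S*(K(8, -3) + 49) = 81*(-16 + 49) = 81*33 = 2673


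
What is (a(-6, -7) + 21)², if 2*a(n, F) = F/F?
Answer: 1849/4 ≈ 462.25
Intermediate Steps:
a(n, F) = ½ (a(n, F) = (F/F)/2 = (½)*1 = ½)
(a(-6, -7) + 21)² = (½ + 21)² = (43/2)² = 1849/4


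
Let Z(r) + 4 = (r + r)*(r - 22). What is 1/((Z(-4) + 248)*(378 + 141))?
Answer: 1/234588 ≈ 4.2628e-6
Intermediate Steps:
Z(r) = -4 + 2*r*(-22 + r) (Z(r) = -4 + (r + r)*(r - 22) = -4 + (2*r)*(-22 + r) = -4 + 2*r*(-22 + r))
1/((Z(-4) + 248)*(378 + 141)) = 1/(((-4 - 44*(-4) + 2*(-4)²) + 248)*(378 + 141)) = 1/(((-4 + 176 + 2*16) + 248)*519) = 1/(((-4 + 176 + 32) + 248)*519) = 1/((204 + 248)*519) = 1/(452*519) = 1/234588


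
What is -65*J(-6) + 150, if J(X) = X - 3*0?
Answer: 540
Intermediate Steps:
J(X) = X (J(X) = X + 0 = X)
-65*J(-6) + 150 = -65*(-6) + 150 = 390 + 150 = 540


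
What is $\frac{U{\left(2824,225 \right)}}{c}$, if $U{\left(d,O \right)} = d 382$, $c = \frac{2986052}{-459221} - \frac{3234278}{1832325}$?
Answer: $- \frac{453860415820303800}{3478333054169} \approx -1.3048 \cdot 10^{5}$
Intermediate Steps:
$c = - \frac{6956666108338}{841442118825}$ ($c = 2986052 \left(- \frac{1}{459221}\right) - \frac{3234278}{1832325} = - \frac{2986052}{459221} - \frac{3234278}{1832325} = - \frac{6956666108338}{841442118825} \approx -8.2675$)
$U{\left(d,O \right)} = 382 d$
$\frac{U{\left(2824,225 \right)}}{c} = \frac{382 \cdot 2824}{- \frac{6956666108338}{841442118825}} = 1078768 \left(- \frac{841442118825}{6956666108338}\right) = - \frac{453860415820303800}{3478333054169}$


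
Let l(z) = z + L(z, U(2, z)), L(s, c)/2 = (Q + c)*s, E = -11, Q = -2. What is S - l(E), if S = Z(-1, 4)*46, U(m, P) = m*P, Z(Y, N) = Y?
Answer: -563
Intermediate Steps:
U(m, P) = P*m
S = -46 (S = -1*46 = -46)
L(s, c) = 2*s*(-2 + c) (L(s, c) = 2*((-2 + c)*s) = 2*(s*(-2 + c)) = 2*s*(-2 + c))
l(z) = z + 2*z*(-2 + 2*z) (l(z) = z + 2*z*(-2 + z*2) = z + 2*z*(-2 + 2*z))
S - l(E) = -46 - (-11)*(-3 + 4*(-11)) = -46 - (-11)*(-3 - 44) = -46 - (-11)*(-47) = -46 - 1*517 = -46 - 517 = -563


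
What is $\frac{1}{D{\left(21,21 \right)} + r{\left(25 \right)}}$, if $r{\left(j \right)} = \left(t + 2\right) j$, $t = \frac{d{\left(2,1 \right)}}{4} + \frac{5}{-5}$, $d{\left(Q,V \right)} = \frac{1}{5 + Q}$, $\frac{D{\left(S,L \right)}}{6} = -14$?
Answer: $- \frac{28}{1627} \approx -0.01721$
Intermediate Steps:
$D{\left(S,L \right)} = -84$ ($D{\left(S,L \right)} = 6 \left(-14\right) = -84$)
$t = - \frac{27}{28}$ ($t = \frac{1}{\left(5 + 2\right) 4} + \frac{5}{-5} = \frac{1}{7} \cdot \frac{1}{4} + 5 \left(- \frac{1}{5}\right) = \frac{1}{7} \cdot \frac{1}{4} - 1 = \frac{1}{28} - 1 = - \frac{27}{28} \approx -0.96429$)
$r{\left(j \right)} = \frac{29 j}{28}$ ($r{\left(j \right)} = \left(- \frac{27}{28} + 2\right) j = \frac{29 j}{28}$)
$\frac{1}{D{\left(21,21 \right)} + r{\left(25 \right)}} = \frac{1}{-84 + \frac{29}{28} \cdot 25} = \frac{1}{-84 + \frac{725}{28}} = \frac{1}{- \frac{1627}{28}} = - \frac{28}{1627}$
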